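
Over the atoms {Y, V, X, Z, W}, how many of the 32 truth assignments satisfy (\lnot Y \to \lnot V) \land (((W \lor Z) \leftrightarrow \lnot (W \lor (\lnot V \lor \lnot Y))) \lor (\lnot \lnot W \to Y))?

20

Initial set: {((\lnot Y \to \lnot V) \land (((W \lor Z) \leftrightarrow \lnot (W \lor (\lnot V \lor \lnot Y))) \lor (\lnot \lnot W \to Y)))}.
((\lnot Y \to \lnot V) \land (((W \lor Z) \leftrightarrow \lnot (W \lor (\lnot V \lor \lnot Y))) \lor (\lnot \lnot W \to Y))): α-rule — add (\lnot Y \to \lnot V), (((W \lor Z) \leftrightarrow \lnot (W \lor (\lnot V \lor \lnot Y))) \lor (\lnot \lnot W \to Y)).
(\lnot Y \to \lnot V): β-rule — branch into \lnot \lnot Y  //  \lnot V.
  branch 1 (add \lnot \lnot Y):
    (((W \lor Z) \leftrightarrow \lnot (W \lor (\lnot V \lor \lnot Y))) \lor (\lnot \lnot W \to Y)): β-rule — branch into ((W \lor Z) \leftrightarrow \lnot (W \lor (\lnot V \lor \lnot Y)))  //  (\lnot \lnot W \to Y).
      branch 1.1 (add ((W \lor Z) \leftrightarrow \lnot (W \lor (\lnot V \lor \lnot Y)))):
        ((W \lor Z) \leftrightarrow \lnot (W \lor (\lnot V \lor \lnot Y))): β-rule — branch into (W \lor Z), \lnot (W \lor (\lnot V \lor \lnot Y))  //  \lnot (W \lor Z), \lnot \lnot (W \lor (\lnot V \lor \lnot Y)).
          branch 1.1.1 (add (W \lor Z), \lnot (W \lor (\lnot V \lor \lnot Y))):
            \lnot (W \lor (\lnot V \lor \lnot Y)): α-rule — add \lnot W, \lnot (\lnot V \lor \lnot Y).
            \lnot (\lnot V \lor \lnot Y): α-rule — add \lnot \lnot V, \lnot \lnot Y.
            (W \lor Z): β-rule — branch into W  //  Z.
              branch 1.1.1.1 (add W):
                × closes — contains both W and \lnot W.
              branch 1.1.1.2 (add Z):
                ○ open, literals {V=1, W=0, Y=1, Z=1}.
          branch 1.1.2 (add \lnot (W \lor Z), \lnot \lnot (W \lor (\lnot V \lor \lnot Y))):
            \lnot (W \lor Z): α-rule — add \lnot W, \lnot Z.
            \lnot \lnot (W \lor (\lnot V \lor \lnot Y)): β-rule — branch into W  //  (\lnot V \lor \lnot Y).
              branch 1.1.2.1 (add W):
                × closes — contains both W and \lnot W.
              branch 1.1.2.2 (add (\lnot V \lor \lnot Y)):
                (\lnot V \lor \lnot Y): β-rule — branch into \lnot V  //  \lnot Y.
                  branch 1.1.2.2.1 (add \lnot V):
                    ○ open, literals {V=0, W=0, Y=1, Z=0}.
                  branch 1.1.2.2.2 (add \lnot Y):
                    × closes — contains both Y and \lnot Y.
      branch 1.2 (add (\lnot \lnot W \to Y)):
        (\lnot \lnot W \to Y): β-rule — branch into \lnot \lnot \lnot W  //  Y.
          branch 1.2.1 (add \lnot \lnot \lnot W):
            \lnot \lnot \lnot W: drop double negation, giving \lnot W.
            ○ open, literals {W=0, Y=1}.
          branch 1.2.2 (add Y):
            ○ open, literals {Y=1}.
  branch 2 (add \lnot V):
    (((W \lor Z) \leftrightarrow \lnot (W \lor (\lnot V \lor \lnot Y))) \lor (\lnot \lnot W \to Y)): β-rule — branch into ((W \lor Z) \leftrightarrow \lnot (W \lor (\lnot V \lor \lnot Y)))  //  (\lnot \lnot W \to Y).
      branch 2.1 (add ((W \lor Z) \leftrightarrow \lnot (W \lor (\lnot V \lor \lnot Y)))):
        ((W \lor Z) \leftrightarrow \lnot (W \lor (\lnot V \lor \lnot Y))): β-rule — branch into (W \lor Z), \lnot (W \lor (\lnot V \lor \lnot Y))  //  \lnot (W \lor Z), \lnot \lnot (W \lor (\lnot V \lor \lnot Y)).
          branch 2.1.1 (add (W \lor Z), \lnot (W \lor (\lnot V \lor \lnot Y))):
            \lnot (W \lor (\lnot V \lor \lnot Y)): α-rule — add \lnot W, \lnot (\lnot V \lor \lnot Y).
            \lnot (\lnot V \lor \lnot Y): α-rule — add \lnot \lnot V, \lnot \lnot Y.
            × closes — contains both V and \lnot V.
          branch 2.1.2 (add \lnot (W \lor Z), \lnot \lnot (W \lor (\lnot V \lor \lnot Y))):
            \lnot (W \lor Z): α-rule — add \lnot W, \lnot Z.
            \lnot \lnot (W \lor (\lnot V \lor \lnot Y)): β-rule — branch into W  //  (\lnot V \lor \lnot Y).
              branch 2.1.2.1 (add W):
                × closes — contains both W and \lnot W.
              branch 2.1.2.2 (add (\lnot V \lor \lnot Y)):
                (\lnot V \lor \lnot Y): β-rule — branch into \lnot V  //  \lnot Y.
                  branch 2.1.2.2.1 (add \lnot V):
                    ○ open, literals {V=0, W=0, Z=0}.
                  branch 2.1.2.2.2 (add \lnot Y):
                    ○ open, literals {V=0, W=0, Y=0, Z=0}.
      branch 2.2 (add (\lnot \lnot W \to Y)):
        (\lnot \lnot W \to Y): β-rule — branch into \lnot \lnot \lnot W  //  Y.
          branch 2.2.1 (add \lnot \lnot \lnot W):
            \lnot \lnot \lnot W: drop double negation, giving \lnot W.
            ○ open, literals {V=0, W=0}.
          branch 2.2.2 (add Y):
            ○ open, literals {V=0, Y=1}.
5 branches closed, 8 open.
Each open branch fixes some atoms; the unmentioned ones are free. Counting distinct full assignments: branch {V=1, W=0, Y=1, Z=1} (X) contributes 2 new; branch {V=0, W=0, Y=1, Z=0} (X) contributes 2 new; branch {W=0, Y=1} (V, X, Z) contributes 4 new; branch {Y=1} (V, X, Z, W) contributes 8 new; branch {V=0, W=0, Z=0} (Y, X) contributes 2 new; branch {V=0, W=0, Y=0, Z=0} (X) contributes 0 new; branch {V=0, W=0} (Y, X, Z) contributes 2 new; branch {V=0, Y=1} (X, Z, W) contributes 0 new. Total: 20.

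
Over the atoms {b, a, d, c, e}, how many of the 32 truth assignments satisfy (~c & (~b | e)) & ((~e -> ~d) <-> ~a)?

6

Initial set: {((~c & (~b | e)) & ((~e -> ~d) <-> ~a))}.
((~c & (~b | e)) & ((~e -> ~d) <-> ~a)): α-rule — add (~c & (~b | e)), ((~e -> ~d) <-> ~a).
(~c & (~b | e)): α-rule — add ~c, (~b | e).
((~e -> ~d) <-> ~a): β-rule — branch into (~e -> ~d), ~a  //  ~(~e -> ~d), ~~a.
  branch 1 (add (~e -> ~d), ~a):
    (~b | e): β-rule — branch into ~b  //  e.
      branch 1.1 (add ~b):
        (~e -> ~d): β-rule — branch into ~~e  //  ~d.
          branch 1.1.1 (add ~~e):
            ○ open, literals {a=F, b=F, c=F, e=T}.
          branch 1.1.2 (add ~d):
            ○ open, literals {a=F, b=F, c=F, d=F}.
      branch 1.2 (add e):
        (~e -> ~d): β-rule — branch into ~~e  //  ~d.
          branch 1.2.1 (add ~~e):
            ○ open, literals {a=F, c=F, e=T}.
          branch 1.2.2 (add ~d):
            ○ open, literals {a=F, c=F, d=F, e=T}.
  branch 2 (add ~(~e -> ~d), ~~a):
    ~(~e -> ~d): α-rule — add ~e, ~~d.
    (~b | e): β-rule — branch into ~b  //  e.
      branch 2.1 (add ~b):
        ○ open, literals {a=T, b=F, c=F, d=T, e=F}.
      branch 2.2 (add e):
        × closes — contains both e and ~e.
1 branch closed, 5 open.
Each open branch fixes some atoms; the unmentioned ones are free. Counting distinct full assignments: branch {a=F, b=F, c=F, e=T} (d) contributes 2 new; branch {a=F, b=F, c=F, d=F} (e) contributes 1 new; branch {a=F, c=F, e=T} (b, d) contributes 2 new; branch {a=F, c=F, d=F, e=T} (b) contributes 0 new; branch {a=T, b=F, c=F, d=T, e=F} (none free) contributes 1 new. Total: 6.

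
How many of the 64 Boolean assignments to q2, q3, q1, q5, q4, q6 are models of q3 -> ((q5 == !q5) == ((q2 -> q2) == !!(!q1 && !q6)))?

56

Initial set: {(q3 -> ((q5 == !q5) == ((q2 -> q2) == !!(!q1 && !q6))))}.
(q3 -> ((q5 == !q5) == ((q2 -> q2) == !!(!q1 && !q6)))): β-rule — branch into !q3  //  ((q5 == !q5) == ((q2 -> q2) == !!(!q1 && !q6))).
  branch 1 (add !q3):
    ○ open, literals {q3=F}.
  branch 2 (add ((q5 == !q5) == ((q2 -> q2) == !!(!q1 && !q6)))):
    ((q5 == !q5) == ((q2 -> q2) == !!(!q1 && !q6))): β-rule — branch into (q5 == !q5), ((q2 -> q2) == !!(!q1 && !q6))  //  !(q5 == !q5), !((q2 -> q2) == !!(!q1 && !q6)).
      branch 2.1 (add (q5 == !q5), ((q2 -> q2) == !!(!q1 && !q6))):
        (q5 == !q5): β-rule — branch into q5, !q5  //  !q5, !!q5.
          branch 2.1.1 (add q5, !q5):
            × closes — contains both q5 and !q5.
          branch 2.1.2 (add !q5, !!q5):
            × closes — contains both q5 and !q5.
      branch 2.2 (add !(q5 == !q5), !((q2 -> q2) == !!(!q1 && !q6))):
        !(q5 == !q5): β-rule — branch into q5, !!q5  //  !q5, !q5.
          branch 2.2.1 (add q5, !!q5):
            !((q2 -> q2) == !!(!q1 && !q6)): β-rule — branch into (q2 -> q2), !!!(!q1 && !q6)  //  !(q2 -> q2), !!(!q1 && !q6).
              branch 2.2.1.1 (add (q2 -> q2), !!!(!q1 && !q6)):
                !!!(!q1 && !q6): drop double negation, giving !(!q1 && !q6).
                (q2 -> q2): β-rule — branch into !q2  //  q2.
                  branch 2.2.1.1.1 (add !q2):
                    !(!q1 && !q6): β-rule — branch into !!q1  //  !!q6.
                      branch 2.2.1.1.1.1 (add !!q1):
                        ○ open, literals {q1=T, q2=F, q5=T}.
                      branch 2.2.1.1.1.2 (add !!q6):
                        ○ open, literals {q2=F, q5=T, q6=T}.
                  branch 2.2.1.1.2 (add q2):
                    !(!q1 && !q6): β-rule — branch into !!q1  //  !!q6.
                      branch 2.2.1.1.2.1 (add !!q1):
                        ○ open, literals {q1=T, q2=T, q5=T}.
                      branch 2.2.1.1.2.2 (add !!q6):
                        ○ open, literals {q2=T, q5=T, q6=T}.
              branch 2.2.1.2 (add !(q2 -> q2), !!(!q1 && !q6)):
                !(q2 -> q2): α-rule — add q2, !q2.
                × closes — contains both q2 and !q2.
          branch 2.2.2 (add !q5, !q5):
            !((q2 -> q2) == !!(!q1 && !q6)): β-rule — branch into (q2 -> q2), !!!(!q1 && !q6)  //  !(q2 -> q2), !!(!q1 && !q6).
              branch 2.2.2.1 (add (q2 -> q2), !!!(!q1 && !q6)):
                !!!(!q1 && !q6): drop double negation, giving !(!q1 && !q6).
                (q2 -> q2): β-rule — branch into !q2  //  q2.
                  branch 2.2.2.1.1 (add !q2):
                    !(!q1 && !q6): β-rule — branch into !!q1  //  !!q6.
                      branch 2.2.2.1.1.1 (add !!q1):
                        ○ open, literals {q1=T, q2=F, q5=F}.
                      branch 2.2.2.1.1.2 (add !!q6):
                        ○ open, literals {q2=F, q5=F, q6=T}.
                  branch 2.2.2.1.2 (add q2):
                    !(!q1 && !q6): β-rule — branch into !!q1  //  !!q6.
                      branch 2.2.2.1.2.1 (add !!q1):
                        ○ open, literals {q1=T, q2=T, q5=F}.
                      branch 2.2.2.1.2.2 (add !!q6):
                        ○ open, literals {q2=T, q5=F, q6=T}.
              branch 2.2.2.2 (add !(q2 -> q2), !!(!q1 && !q6)):
                !(q2 -> q2): α-rule — add q2, !q2.
                × closes — contains both q2 and !q2.
4 branches closed, 9 open.
Each open branch fixes some atoms; the unmentioned ones are free. Counting distinct full assignments: branch {q3=F} (q2, q1, q5, q4, q6) contributes 32 new; branch {q1=T, q2=F, q5=T} (q3, q4, q6) contributes 4 new; branch {q2=F, q5=T, q6=T} (q3, q1, q4) contributes 2 new; branch {q1=T, q2=T, q5=T} (q3, q4, q6) contributes 4 new; branch {q2=T, q5=T, q6=T} (q3, q1, q4) contributes 2 new; branch {q1=T, q2=F, q5=F} (q3, q4, q6) contributes 4 new; branch {q2=F, q5=F, q6=T} (q3, q1, q4) contributes 2 new; branch {q1=T, q2=T, q5=F} (q3, q4, q6) contributes 4 new; branch {q2=T, q5=F, q6=T} (q3, q1, q4) contributes 2 new. Total: 56.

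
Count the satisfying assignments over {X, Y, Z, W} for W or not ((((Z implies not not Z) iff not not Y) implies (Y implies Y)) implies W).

Initial set: {T (W or not ((((Z implies not not Z) iff not not Y) implies (Y implies Y)) implies W))}.
T (W or not ((((Z implies not not Z) iff not not Y) implies (Y implies Y)) implies W)): β-rule — branch into T W  //  T not ((((Z implies not not Z) iff not not Y) implies (Y implies Y)) implies W).
  branch 1 (add T W):
    ○ open, literals {W=1}.
  branch 2 (add T not ((((Z implies not not Z) iff not not Y) implies (Y implies Y)) implies W)):
    T not ((((Z implies not not Z) iff not not Y) implies (Y implies Y)) implies W): α-rule — add T (((Z implies not not Z) iff not not Y) implies (Y implies Y)), F W.
    T (((Z implies not not Z) iff not not Y) implies (Y implies Y)): β-rule — branch into F ((Z implies not not Z) iff not not Y)  //  T (Y implies Y).
      branch 2.1 (add F ((Z implies not not Z) iff not not Y)):
        F ((Z implies not not Z) iff not not Y): β-rule — branch into T (Z implies not not Z), F not not Y  //  F (Z implies not not Z), T not not Y.
          branch 2.1.1 (add T (Z implies not not Z), F not not Y):
            F not not Y: drop double negation, giving F Y.
            T (Z implies not not Z): β-rule — branch into F Z  //  T not not Z.
              branch 2.1.1.1 (add F Z):
                ○ open, literals {W=0, Y=0, Z=0}.
              branch 2.1.1.2 (add T not not Z):
                T not not Z: drop double negation, giving T Z.
                ○ open, literals {W=0, Y=0, Z=1}.
          branch 2.1.2 (add F (Z implies not not Z), T not not Y):
            F (Z implies not not Z): α-rule — add T Z, F not not Z.
            T not not Y: drop double negation, giving T Y.
            F not not Z: drop double negation, giving F Z.
            × closes — contains both Z and not Z.
      branch 2.2 (add T (Y implies Y)):
        T (Y implies Y): β-rule — branch into F Y  //  T Y.
          branch 2.2.1 (add F Y):
            ○ open, literals {W=0, Y=0}.
          branch 2.2.2 (add T Y):
            ○ open, literals {W=0, Y=1}.
1 branch closed, 5 open.
Each open branch fixes some atoms; the unmentioned ones are free. Counting distinct full assignments: branch {W=1} (X, Y, Z) contributes 8 new; branch {W=0, Y=0, Z=0} (X) contributes 2 new; branch {W=0, Y=0, Z=1} (X) contributes 2 new; branch {W=0, Y=0} (X, Z) contributes 0 new; branch {W=0, Y=1} (X, Z) contributes 4 new. Total: 16.

16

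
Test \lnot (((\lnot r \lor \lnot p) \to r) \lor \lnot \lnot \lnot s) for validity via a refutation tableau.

Assume the negation and expand:
Initial set: {\lnot \lnot (((\lnot r \lor \lnot p) \to r) \lor \lnot \lnot \lnot s)}.
\lnot \lnot (((\lnot r \lor \lnot p) \to r) \lor \lnot \lnot \lnot s): β-rule — branch into ((\lnot r \lor \lnot p) \to r)  //  \lnot \lnot \lnot s.
  branch 1 (add ((\lnot r \lor \lnot p) \to r)):
    ((\lnot r \lor \lnot p) \to r): β-rule — branch into \lnot (\lnot r \lor \lnot p)  //  r.
      branch 1.1 (add \lnot (\lnot r \lor \lnot p)):
        \lnot (\lnot r \lor \lnot p): α-rule — add \lnot \lnot r, \lnot \lnot p.
        ○ open, literals {p=T, r=T}.
      branch 1.2 (add r):
        ○ open, literals {r=T}.
  branch 2 (add \lnot \lnot \lnot s):
    \lnot \lnot \lnot s: drop double negation, giving \lnot s.
    ○ open, literals {s=F}.
0 branches closed, 3 open.
An open branch gives a countermodel: p=T, r=T (unmentioned atoms arbitrary); under it the original formula is false.

Not valid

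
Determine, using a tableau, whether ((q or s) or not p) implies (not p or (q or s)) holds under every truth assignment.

Valid

Assume the negation and expand:
Initial set: {not (((q or s) or not p) implies (not p or (q or s)))}.
not (((q or s) or not p) implies (not p or (q or s))): α-rule — add ((q or s) or not p), not (not p or (q or s)).
not (not p or (q or s)): α-rule — add not not p, not (q or s).
not (q or s): α-rule — add not q, not s.
((q or s) or not p): β-rule — branch into (q or s)  //  not p.
  branch 1 (add (q or s)):
    (q or s): β-rule — branch into q  //  s.
      branch 1.1 (add q):
        × closes — contains both q and not q.
      branch 1.2 (add s):
        × closes — contains both s and not s.
  branch 2 (add not p):
    × closes — contains both p and not p.
All 3 branches close.
Every branch closed, so the negation is unsatisfiable and the formula is valid.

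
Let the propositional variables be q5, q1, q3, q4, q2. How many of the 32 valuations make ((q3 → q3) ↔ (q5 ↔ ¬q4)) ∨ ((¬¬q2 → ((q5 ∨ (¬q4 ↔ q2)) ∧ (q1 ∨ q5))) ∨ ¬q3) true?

Initial set: {T (((q3 → q3) ↔ (q5 ↔ ¬q4)) ∨ ((¬¬q2 → ((q5 ∨ (¬q4 ↔ q2)) ∧ (q1 ∨ q5))) ∨ ¬q3))}.
T (((q3 → q3) ↔ (q5 ↔ ¬q4)) ∨ ((¬¬q2 → ((q5 ∨ (¬q4 ↔ q2)) ∧ (q1 ∨ q5))) ∨ ¬q3)): β-rule — branch into T ((q3 → q3) ↔ (q5 ↔ ¬q4))  //  T ((¬¬q2 → ((q5 ∨ (¬q4 ↔ q2)) ∧ (q1 ∨ q5))) ∨ ¬q3).
  branch 1 (add T ((q3 → q3) ↔ (q5 ↔ ¬q4))):
    T ((q3 → q3) ↔ (q5 ↔ ¬q4)): β-rule — branch into T (q3 → q3), T (q5 ↔ ¬q4)  //  F (q3 → q3), F (q5 ↔ ¬q4).
      branch 1.1 (add T (q3 → q3), T (q5 ↔ ¬q4)):
        T (q3 → q3): β-rule — branch into F q3  //  T q3.
          branch 1.1.1 (add F q3):
            T (q5 ↔ ¬q4): β-rule — branch into T q5, T ¬q4  //  F q5, F ¬q4.
              branch 1.1.1.1 (add T q5, T ¬q4):
                ○ open, literals {q3=F, q4=F, q5=T}.
              branch 1.1.1.2 (add F q5, F ¬q4):
                ○ open, literals {q3=F, q4=T, q5=F}.
          branch 1.1.2 (add T q3):
            T (q5 ↔ ¬q4): β-rule — branch into T q5, T ¬q4  //  F q5, F ¬q4.
              branch 1.1.2.1 (add T q5, T ¬q4):
                ○ open, literals {q3=T, q4=F, q5=T}.
              branch 1.1.2.2 (add F q5, F ¬q4):
                ○ open, literals {q3=T, q4=T, q5=F}.
      branch 1.2 (add F (q3 → q3), F (q5 ↔ ¬q4)):
        F (q3 → q3): α-rule — add T q3, F q3.
        × closes — contains both q3 and ¬q3.
  branch 2 (add T ((¬¬q2 → ((q5 ∨ (¬q4 ↔ q2)) ∧ (q1 ∨ q5))) ∨ ¬q3)):
    T ((¬¬q2 → ((q5 ∨ (¬q4 ↔ q2)) ∧ (q1 ∨ q5))) ∨ ¬q3): β-rule — branch into T (¬¬q2 → ((q5 ∨ (¬q4 ↔ q2)) ∧ (q1 ∨ q5)))  //  T ¬q3.
      branch 2.1 (add T (¬¬q2 → ((q5 ∨ (¬q4 ↔ q2)) ∧ (q1 ∨ q5)))):
        T (¬¬q2 → ((q5 ∨ (¬q4 ↔ q2)) ∧ (q1 ∨ q5))): β-rule — branch into F ¬¬q2  //  T ((q5 ∨ (¬q4 ↔ q2)) ∧ (q1 ∨ q5)).
          branch 2.1.1 (add F ¬¬q2):
            F ¬¬q2: drop double negation, giving F q2.
            ○ open, literals {q2=F}.
          branch 2.1.2 (add T ((q5 ∨ (¬q4 ↔ q2)) ∧ (q1 ∨ q5))):
            T ((q5 ∨ (¬q4 ↔ q2)) ∧ (q1 ∨ q5)): α-rule — add T (q5 ∨ (¬q4 ↔ q2)), T (q1 ∨ q5).
            T (q5 ∨ (¬q4 ↔ q2)): β-rule — branch into T q5  //  T (¬q4 ↔ q2).
              branch 2.1.2.1 (add T q5):
                T (q1 ∨ q5): β-rule — branch into T q1  //  T q5.
                  branch 2.1.2.1.1 (add T q1):
                    ○ open, literals {q1=T, q5=T}.
                  branch 2.1.2.1.2 (add T q5):
                    ○ open, literals {q5=T}.
              branch 2.1.2.2 (add T (¬q4 ↔ q2)):
                T (q1 ∨ q5): β-rule — branch into T q1  //  T q5.
                  branch 2.1.2.2.1 (add T q1):
                    T (¬q4 ↔ q2): β-rule — branch into T ¬q4, T q2  //  F ¬q4, F q2.
                      branch 2.1.2.2.1.1 (add T ¬q4, T q2):
                        ○ open, literals {q1=T, q2=T, q4=F}.
                      branch 2.1.2.2.1.2 (add F ¬q4, F q2):
                        ○ open, literals {q1=T, q2=F, q4=T}.
                  branch 2.1.2.2.2 (add T q5):
                    T (¬q4 ↔ q2): β-rule — branch into T ¬q4, T q2  //  F ¬q4, F q2.
                      branch 2.1.2.2.2.1 (add T ¬q4, T q2):
                        ○ open, literals {q2=T, q4=F, q5=T}.
                      branch 2.1.2.2.2.2 (add F ¬q4, F q2):
                        ○ open, literals {q2=F, q4=T, q5=T}.
      branch 2.2 (add T ¬q3):
        ○ open, literals {q3=F}.
1 branch closed, 12 open.
Each open branch fixes some atoms; the unmentioned ones are free. Counting distinct full assignments: branch {q3=F, q4=F, q5=T} (q1, q2) contributes 4 new; branch {q3=F, q4=T, q5=F} (q1, q2) contributes 4 new; branch {q3=T, q4=F, q5=T} (q1, q2) contributes 4 new; branch {q3=T, q4=T, q5=F} (q1, q2) contributes 4 new; branch {q2=F} (q5, q1, q3, q4) contributes 8 new; branch {q1=T, q5=T} (q3, q4, q2) contributes 2 new; branch {q5=T} (q1, q3, q4, q2) contributes 2 new; branch {q1=T, q2=T, q4=F} (q5, q3) contributes 2 new; branch {q1=T, q2=F, q4=T} (q5, q3) contributes 0 new; branch {q2=T, q4=F, q5=T} (q1, q3) contributes 0 new; branch {q2=F, q4=T, q5=T} (q1, q3) contributes 0 new; branch {q3=F} (q5, q1, q4, q2) contributes 1 new. Total: 31.

31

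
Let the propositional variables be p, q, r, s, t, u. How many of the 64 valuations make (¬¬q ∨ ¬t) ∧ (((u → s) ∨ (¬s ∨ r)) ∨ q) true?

48

Initial set: {T ((¬¬q ∨ ¬t) ∧ (((u → s) ∨ (¬s ∨ r)) ∨ q))}.
T ((¬¬q ∨ ¬t) ∧ (((u → s) ∨ (¬s ∨ r)) ∨ q)): α-rule — add T (¬¬q ∨ ¬t), T (((u → s) ∨ (¬s ∨ r)) ∨ q).
T (¬¬q ∨ ¬t): β-rule — branch into T ¬¬q  //  T ¬t.
  branch 1 (add T ¬¬q):
    T ¬¬q: drop double negation, giving T q.
    T (((u → s) ∨ (¬s ∨ r)) ∨ q): β-rule — branch into T ((u → s) ∨ (¬s ∨ r))  //  T q.
      branch 1.1 (add T ((u → s) ∨ (¬s ∨ r))):
        T ((u → s) ∨ (¬s ∨ r)): β-rule — branch into T (u → s)  //  T (¬s ∨ r).
          branch 1.1.1 (add T (u → s)):
            T (u → s): β-rule — branch into F u  //  T s.
              branch 1.1.1.1 (add F u):
                ○ open, literals {q=T, u=F}.
              branch 1.1.1.2 (add T s):
                ○ open, literals {q=T, s=T}.
          branch 1.1.2 (add T (¬s ∨ r)):
            T (¬s ∨ r): β-rule — branch into T ¬s  //  T r.
              branch 1.1.2.1 (add T ¬s):
                ○ open, literals {q=T, s=F}.
              branch 1.1.2.2 (add T r):
                ○ open, literals {q=T, r=T}.
      branch 1.2 (add T q):
        ○ open, literals {q=T}.
  branch 2 (add T ¬t):
    T (((u → s) ∨ (¬s ∨ r)) ∨ q): β-rule — branch into T ((u → s) ∨ (¬s ∨ r))  //  T q.
      branch 2.1 (add T ((u → s) ∨ (¬s ∨ r))):
        T ((u → s) ∨ (¬s ∨ r)): β-rule — branch into T (u → s)  //  T (¬s ∨ r).
          branch 2.1.1 (add T (u → s)):
            T (u → s): β-rule — branch into F u  //  T s.
              branch 2.1.1.1 (add F u):
                ○ open, literals {t=F, u=F}.
              branch 2.1.1.2 (add T s):
                ○ open, literals {s=T, t=F}.
          branch 2.1.2 (add T (¬s ∨ r)):
            T (¬s ∨ r): β-rule — branch into T ¬s  //  T r.
              branch 2.1.2.1 (add T ¬s):
                ○ open, literals {s=F, t=F}.
              branch 2.1.2.2 (add T r):
                ○ open, literals {r=T, t=F}.
      branch 2.2 (add T q):
        ○ open, literals {q=T, t=F}.
0 branches closed, 10 open.
Each open branch fixes some atoms; the unmentioned ones are free. Counting distinct full assignments: branch {q=T, u=F} (p, r, s, t) contributes 16 new; branch {q=T, s=T} (p, r, t, u) contributes 8 new; branch {q=T, s=F} (p, r, t, u) contributes 8 new; branch {q=T, r=T} (p, s, t, u) contributes 0 new; branch {q=T} (p, r, s, t, u) contributes 0 new; branch {t=F, u=F} (p, q, r, s) contributes 8 new; branch {s=T, t=F} (p, q, r, u) contributes 4 new; branch {s=F, t=F} (p, q, r, u) contributes 4 new; branch {r=T, t=F} (p, q, s, u) contributes 0 new; branch {q=T, t=F} (p, r, s, u) contributes 0 new. Total: 48.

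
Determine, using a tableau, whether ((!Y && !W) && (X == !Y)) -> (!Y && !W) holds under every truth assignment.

Assume the negation and expand:
Initial set: {!(((!Y && !W) && (X == !Y)) -> (!Y && !W))}.
!(((!Y && !W) && (X == !Y)) -> (!Y && !W)): α-rule — add ((!Y && !W) && (X == !Y)), !(!Y && !W).
((!Y && !W) && (X == !Y)): α-rule — add (!Y && !W), (X == !Y).
(!Y && !W): α-rule — add !Y, !W.
!(!Y && !W): β-rule — branch into !!Y  //  !!W.
  branch 1 (add !!Y):
    × closes — contains both Y and !Y.
  branch 2 (add !!W):
    × closes — contains both W and !W.
All 2 branches close.
Every branch closed, so the negation is unsatisfiable and the formula is valid.

Valid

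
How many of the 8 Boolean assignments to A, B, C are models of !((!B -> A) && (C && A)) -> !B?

5

Initial set: {(!((!B -> A) && (C && A)) -> !B)}.
(!((!B -> A) && (C && A)) -> !B): β-rule — branch into !!((!B -> A) && (C && A))  //  !B.
  branch 1 (add !!((!B -> A) && (C && A))):
    !!((!B -> A) && (C && A)): α-rule — add (!B -> A), (C && A).
    (C && A): α-rule — add C, A.
    (!B -> A): β-rule — branch into !!B  //  A.
      branch 1.1 (add !!B):
        ○ open, literals {A=T, B=T, C=T}.
      branch 1.2 (add A):
        ○ open, literals {A=T, C=T}.
  branch 2 (add !B):
    ○ open, literals {B=F}.
0 branches closed, 3 open.
Each open branch fixes some atoms; the unmentioned ones are free. Counting distinct full assignments: branch {A=T, B=T, C=T} (none free) contributes 1 new; branch {A=T, C=T} (B) contributes 1 new; branch {B=F} (A, C) contributes 3 new. Total: 5.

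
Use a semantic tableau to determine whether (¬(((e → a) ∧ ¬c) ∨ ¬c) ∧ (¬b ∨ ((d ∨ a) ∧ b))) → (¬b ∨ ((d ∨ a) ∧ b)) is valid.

Valid

Assume the negation and expand:
Initial set: {¬((¬(((e → a) ∧ ¬c) ∨ ¬c) ∧ (¬b ∨ ((d ∨ a) ∧ b))) → (¬b ∨ ((d ∨ a) ∧ b)))}.
¬((¬(((e → a) ∧ ¬c) ∨ ¬c) ∧ (¬b ∨ ((d ∨ a) ∧ b))) → (¬b ∨ ((d ∨ a) ∧ b))): α-rule — add (¬(((e → a) ∧ ¬c) ∨ ¬c) ∧ (¬b ∨ ((d ∨ a) ∧ b))), ¬(¬b ∨ ((d ∨ a) ∧ b)).
(¬(((e → a) ∧ ¬c) ∨ ¬c) ∧ (¬b ∨ ((d ∨ a) ∧ b))): α-rule — add ¬(((e → a) ∧ ¬c) ∨ ¬c), (¬b ∨ ((d ∨ a) ∧ b)).
¬(¬b ∨ ((d ∨ a) ∧ b)): α-rule — add ¬¬b, ¬((d ∨ a) ∧ b).
¬(((e → a) ∧ ¬c) ∨ ¬c): α-rule — add ¬((e → a) ∧ ¬c), ¬¬c.
(¬b ∨ ((d ∨ a) ∧ b)): β-rule — branch into ¬b  //  ((d ∨ a) ∧ b).
  branch 1 (add ¬b):
    × closes — contains both b and ¬b.
  branch 2 (add ((d ∨ a) ∧ b)):
    ((d ∨ a) ∧ b): α-rule — add (d ∨ a), b.
    ¬((d ∨ a) ∧ b): β-rule — branch into ¬(d ∨ a)  //  ¬b.
      branch 2.1 (add ¬(d ∨ a)):
        ¬(d ∨ a): α-rule — add ¬d, ¬a.
        ¬((e → a) ∧ ¬c): β-rule — branch into ¬(e → a)  //  ¬¬c.
          branch 2.1.1 (add ¬(e → a)):
            ¬(e → a): α-rule — add e, ¬a.
            (d ∨ a): β-rule — branch into d  //  a.
              branch 2.1.1.1 (add d):
                × closes — contains both d and ¬d.
              branch 2.1.1.2 (add a):
                × closes — contains both a and ¬a.
          branch 2.1.2 (add ¬¬c):
            (d ∨ a): β-rule — branch into d  //  a.
              branch 2.1.2.1 (add d):
                × closes — contains both d and ¬d.
              branch 2.1.2.2 (add a):
                × closes — contains both a and ¬a.
      branch 2.2 (add ¬b):
        × closes — contains both b and ¬b.
All 6 branches close.
Every branch closed, so the negation is unsatisfiable and the formula is valid.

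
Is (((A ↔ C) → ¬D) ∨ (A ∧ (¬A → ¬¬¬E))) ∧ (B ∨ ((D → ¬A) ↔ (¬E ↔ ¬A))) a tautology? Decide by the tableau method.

Assume the negation and expand:
Initial set: {¬((((A ↔ C) → ¬D) ∨ (A ∧ (¬A → ¬¬¬E))) ∧ (B ∨ ((D → ¬A) ↔ (¬E ↔ ¬A))))}.
¬((((A ↔ C) → ¬D) ∨ (A ∧ (¬A → ¬¬¬E))) ∧ (B ∨ ((D → ¬A) ↔ (¬E ↔ ¬A)))): β-rule — branch into ¬(((A ↔ C) → ¬D) ∨ (A ∧ (¬A → ¬¬¬E)))  //  ¬(B ∨ ((D → ¬A) ↔ (¬E ↔ ¬A))).
  branch 1 (add ¬(((A ↔ C) → ¬D) ∨ (A ∧ (¬A → ¬¬¬E)))):
    ¬(((A ↔ C) → ¬D) ∨ (A ∧ (¬A → ¬¬¬E))): α-rule — add ¬((A ↔ C) → ¬D), ¬(A ∧ (¬A → ¬¬¬E)).
    ¬((A ↔ C) → ¬D): α-rule — add (A ↔ C), ¬¬D.
    ¬(A ∧ (¬A → ¬¬¬E)): β-rule — branch into ¬A  //  ¬(¬A → ¬¬¬E).
      branch 1.1 (add ¬A):
        (A ↔ C): β-rule — branch into A, C  //  ¬A, ¬C.
          branch 1.1.1 (add A, C):
            × closes — contains both A and ¬A.
          branch 1.1.2 (add ¬A, ¬C):
            ○ open, literals {A=false, C=false, D=true}.
      branch 1.2 (add ¬(¬A → ¬¬¬E)):
        ¬(¬A → ¬¬¬E): α-rule — add ¬A, ¬¬¬¬E.
        ¬¬¬¬E: drop double negation, giving ¬¬E.
        (A ↔ C): β-rule — branch into A, C  //  ¬A, ¬C.
          branch 1.2.1 (add A, C):
            × closes — contains both A and ¬A.
          branch 1.2.2 (add ¬A, ¬C):
            ○ open, literals {A=false, C=false, D=true, E=true}.
  branch 2 (add ¬(B ∨ ((D → ¬A) ↔ (¬E ↔ ¬A)))):
    ¬(B ∨ ((D → ¬A) ↔ (¬E ↔ ¬A))): α-rule — add ¬B, ¬((D → ¬A) ↔ (¬E ↔ ¬A)).
    ¬((D → ¬A) ↔ (¬E ↔ ¬A)): β-rule — branch into (D → ¬A), ¬(¬E ↔ ¬A)  //  ¬(D → ¬A), (¬E ↔ ¬A).
      branch 2.1 (add (D → ¬A), ¬(¬E ↔ ¬A)):
        (D → ¬A): β-rule — branch into ¬D  //  ¬A.
          branch 2.1.1 (add ¬D):
            ¬(¬E ↔ ¬A): β-rule — branch into ¬E, ¬¬A  //  ¬¬E, ¬A.
              branch 2.1.1.1 (add ¬E, ¬¬A):
                ○ open, literals {A=true, B=false, D=false, E=false}.
              branch 2.1.1.2 (add ¬¬E, ¬A):
                ○ open, literals {A=false, B=false, D=false, E=true}.
          branch 2.1.2 (add ¬A):
            ¬(¬E ↔ ¬A): β-rule — branch into ¬E, ¬¬A  //  ¬¬E, ¬A.
              branch 2.1.2.1 (add ¬E, ¬¬A):
                × closes — contains both A and ¬A.
              branch 2.1.2.2 (add ¬¬E, ¬A):
                ○ open, literals {A=false, B=false, E=true}.
      branch 2.2 (add ¬(D → ¬A), (¬E ↔ ¬A)):
        ¬(D → ¬A): α-rule — add D, ¬¬A.
        (¬E ↔ ¬A): β-rule — branch into ¬E, ¬A  //  ¬¬E, ¬¬A.
          branch 2.2.1 (add ¬E, ¬A):
            × closes — contains both A and ¬A.
          branch 2.2.2 (add ¬¬E, ¬¬A):
            ○ open, literals {A=true, B=false, D=true, E=true}.
4 branches closed, 6 open.
An open branch gives a countermodel: A=false, C=false, D=true (unmentioned atoms arbitrary); under it the original formula is false.

Not valid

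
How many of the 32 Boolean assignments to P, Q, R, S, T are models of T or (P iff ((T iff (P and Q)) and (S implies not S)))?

22

Initial set: {T (T or (P iff ((T iff (P and Q)) and (S implies not S))))}.
T (T or (P iff ((T iff (P and Q)) and (S implies not S)))): β-rule — branch into T T  //  T (P iff ((T iff (P and Q)) and (S implies not S))).
  branch 1 (add T T):
    ○ open, literals {T=T}.
  branch 2 (add T (P iff ((T iff (P and Q)) and (S implies not S)))):
    T (P iff ((T iff (P and Q)) and (S implies not S))): β-rule — branch into T P, T ((T iff (P and Q)) and (S implies not S))  //  F P, F ((T iff (P and Q)) and (S implies not S)).
      branch 2.1 (add T P, T ((T iff (P and Q)) and (S implies not S))):
        T ((T iff (P and Q)) and (S implies not S)): α-rule — add T (T iff (P and Q)), T (S implies not S).
        T (T iff (P and Q)): β-rule — branch into T T, T (P and Q)  //  F T, F (P and Q).
          branch 2.1.1 (add T T, T (P and Q)):
            T (P and Q): α-rule — add T P, T Q.
            T (S implies not S): β-rule — branch into F S  //  T not S.
              branch 2.1.1.1 (add F S):
                ○ open, literals {P=T, Q=T, S=F, T=T}.
              branch 2.1.1.2 (add T not S):
                ○ open, literals {P=T, Q=T, S=F, T=T}.
          branch 2.1.2 (add F T, F (P and Q)):
            T (S implies not S): β-rule — branch into F S  //  T not S.
              branch 2.1.2.1 (add F S):
                F (P and Q): β-rule — branch into F P  //  F Q.
                  branch 2.1.2.1.1 (add F P):
                    × closes — contains both P and not P.
                  branch 2.1.2.1.2 (add F Q):
                    ○ open, literals {P=T, Q=F, S=F, T=F}.
              branch 2.1.2.2 (add T not S):
                F (P and Q): β-rule — branch into F P  //  F Q.
                  branch 2.1.2.2.1 (add F P):
                    × closes — contains both P and not P.
                  branch 2.1.2.2.2 (add F Q):
                    ○ open, literals {P=T, Q=F, S=F, T=F}.
      branch 2.2 (add F P, F ((T iff (P and Q)) and (S implies not S))):
        F ((T iff (P and Q)) and (S implies not S)): β-rule — branch into F (T iff (P and Q))  //  F (S implies not S).
          branch 2.2.1 (add F (T iff (P and Q))):
            F (T iff (P and Q)): β-rule — branch into T T, F (P and Q)  //  F T, T (P and Q).
              branch 2.2.1.1 (add T T, F (P and Q)):
                F (P and Q): β-rule — branch into F P  //  F Q.
                  branch 2.2.1.1.1 (add F P):
                    ○ open, literals {P=F, T=T}.
                  branch 2.2.1.1.2 (add F Q):
                    ○ open, literals {P=F, Q=F, T=T}.
              branch 2.2.1.2 (add F T, T (P and Q)):
                T (P and Q): α-rule — add T P, T Q.
                × closes — contains both P and not P.
          branch 2.2.2 (add F (S implies not S)):
            F (S implies not S): α-rule — add T S, F not S.
            ○ open, literals {P=F, S=T}.
3 branches closed, 8 open.
Each open branch fixes some atoms; the unmentioned ones are free. Counting distinct full assignments: branch {T=T} (P, Q, R, S) contributes 16 new; branch {P=T, Q=T, S=F, T=T} (R) contributes 0 new; branch {P=T, Q=T, S=F, T=T} (R) contributes 0 new; branch {P=T, Q=F, S=F, T=F} (R) contributes 2 new; branch {P=T, Q=F, S=F, T=F} (R) contributes 0 new; branch {P=F, T=T} (Q, R, S) contributes 0 new; branch {P=F, Q=F, T=T} (R, S) contributes 0 new; branch {P=F, S=T} (Q, R, T) contributes 4 new. Total: 22.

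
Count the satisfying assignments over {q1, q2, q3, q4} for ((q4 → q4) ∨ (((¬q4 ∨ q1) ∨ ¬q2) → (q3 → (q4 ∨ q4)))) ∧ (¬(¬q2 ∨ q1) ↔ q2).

Initial set: {(((q4 → q4) ∨ (((¬q4 ∨ q1) ∨ ¬q2) → (q3 → (q4 ∨ q4)))) ∧ (¬(¬q2 ∨ q1) ↔ q2))}.
(((q4 → q4) ∨ (((¬q4 ∨ q1) ∨ ¬q2) → (q3 → (q4 ∨ q4)))) ∧ (¬(¬q2 ∨ q1) ↔ q2)): α-rule — add ((q4 → q4) ∨ (((¬q4 ∨ q1) ∨ ¬q2) → (q3 → (q4 ∨ q4)))), (¬(¬q2 ∨ q1) ↔ q2).
((q4 → q4) ∨ (((¬q4 ∨ q1) ∨ ¬q2) → (q3 → (q4 ∨ q4)))): β-rule — branch into (q4 → q4)  //  (((¬q4 ∨ q1) ∨ ¬q2) → (q3 → (q4 ∨ q4))).
  branch 1 (add (q4 → q4)):
    (¬(¬q2 ∨ q1) ↔ q2): β-rule — branch into ¬(¬q2 ∨ q1), q2  //  ¬¬(¬q2 ∨ q1), ¬q2.
      branch 1.1 (add ¬(¬q2 ∨ q1), q2):
        ¬(¬q2 ∨ q1): α-rule — add ¬¬q2, ¬q1.
        (q4 → q4): β-rule — branch into ¬q4  //  q4.
          branch 1.1.1 (add ¬q4):
            ○ open, literals {q1=false, q2=true, q4=false}.
          branch 1.1.2 (add q4):
            ○ open, literals {q1=false, q2=true, q4=true}.
      branch 1.2 (add ¬¬(¬q2 ∨ q1), ¬q2):
        (q4 → q4): β-rule — branch into ¬q4  //  q4.
          branch 1.2.1 (add ¬q4):
            ¬¬(¬q2 ∨ q1): β-rule — branch into ¬q2  //  q1.
              branch 1.2.1.1 (add ¬q2):
                ○ open, literals {q2=false, q4=false}.
              branch 1.2.1.2 (add q1):
                ○ open, literals {q1=true, q2=false, q4=false}.
          branch 1.2.2 (add q4):
            ¬¬(¬q2 ∨ q1): β-rule — branch into ¬q2  //  q1.
              branch 1.2.2.1 (add ¬q2):
                ○ open, literals {q2=false, q4=true}.
              branch 1.2.2.2 (add q1):
                ○ open, literals {q1=true, q2=false, q4=true}.
  branch 2 (add (((¬q4 ∨ q1) ∨ ¬q2) → (q3 → (q4 ∨ q4)))):
    (¬(¬q2 ∨ q1) ↔ q2): β-rule — branch into ¬(¬q2 ∨ q1), q2  //  ¬¬(¬q2 ∨ q1), ¬q2.
      branch 2.1 (add ¬(¬q2 ∨ q1), q2):
        ¬(¬q2 ∨ q1): α-rule — add ¬¬q2, ¬q1.
        (((¬q4 ∨ q1) ∨ ¬q2) → (q3 → (q4 ∨ q4))): β-rule — branch into ¬((¬q4 ∨ q1) ∨ ¬q2)  //  (q3 → (q4 ∨ q4)).
          branch 2.1.1 (add ¬((¬q4 ∨ q1) ∨ ¬q2)):
            ¬((¬q4 ∨ q1) ∨ ¬q2): α-rule — add ¬(¬q4 ∨ q1), ¬¬q2.
            ¬(¬q4 ∨ q1): α-rule — add ¬¬q4, ¬q1.
            ○ open, literals {q1=false, q2=true, q4=true}.
          branch 2.1.2 (add (q3 → (q4 ∨ q4))):
            (q3 → (q4 ∨ q4)): β-rule — branch into ¬q3  //  (q4 ∨ q4).
              branch 2.1.2.1 (add ¬q3):
                ○ open, literals {q1=false, q2=true, q3=false}.
              branch 2.1.2.2 (add (q4 ∨ q4)):
                (q4 ∨ q4): β-rule — branch into q4  //  q4.
                  branch 2.1.2.2.1 (add q4):
                    ○ open, literals {q1=false, q2=true, q4=true}.
                  branch 2.1.2.2.2 (add q4):
                    ○ open, literals {q1=false, q2=true, q4=true}.
      branch 2.2 (add ¬¬(¬q2 ∨ q1), ¬q2):
        (((¬q4 ∨ q1) ∨ ¬q2) → (q3 → (q4 ∨ q4))): β-rule — branch into ¬((¬q4 ∨ q1) ∨ ¬q2)  //  (q3 → (q4 ∨ q4)).
          branch 2.2.1 (add ¬((¬q4 ∨ q1) ∨ ¬q2)):
            ¬((¬q4 ∨ q1) ∨ ¬q2): α-rule — add ¬(¬q4 ∨ q1), ¬¬q2.
            × closes — contains both q2 and ¬q2.
          branch 2.2.2 (add (q3 → (q4 ∨ q4))):
            ¬¬(¬q2 ∨ q1): β-rule — branch into ¬q2  //  q1.
              branch 2.2.2.1 (add ¬q2):
                (q3 → (q4 ∨ q4)): β-rule — branch into ¬q3  //  (q4 ∨ q4).
                  branch 2.2.2.1.1 (add ¬q3):
                    ○ open, literals {q2=false, q3=false}.
                  branch 2.2.2.1.2 (add (q4 ∨ q4)):
                    (q4 ∨ q4): β-rule — branch into q4  //  q4.
                      branch 2.2.2.1.2.1 (add q4):
                        ○ open, literals {q2=false, q4=true}.
                      branch 2.2.2.1.2.2 (add q4):
                        ○ open, literals {q2=false, q4=true}.
              branch 2.2.2.2 (add q1):
                (q3 → (q4 ∨ q4)): β-rule — branch into ¬q3  //  (q4 ∨ q4).
                  branch 2.2.2.2.1 (add ¬q3):
                    ○ open, literals {q1=true, q2=false, q3=false}.
                  branch 2.2.2.2.2 (add (q4 ∨ q4)):
                    (q4 ∨ q4): β-rule — branch into q4  //  q4.
                      branch 2.2.2.2.2.1 (add q4):
                        ○ open, literals {q1=true, q2=false, q4=true}.
                      branch 2.2.2.2.2.2 (add q4):
                        ○ open, literals {q1=true, q2=false, q4=true}.
1 branch closed, 16 open.
Each open branch fixes some atoms; the unmentioned ones are free. Counting distinct full assignments: branch {q1=false, q2=true, q4=false} (q3) contributes 2 new; branch {q1=false, q2=true, q4=true} (q3) contributes 2 new; branch {q2=false, q4=false} (q1, q3) contributes 4 new; branch {q1=true, q2=false, q4=false} (q3) contributes 0 new; branch {q2=false, q4=true} (q1, q3) contributes 4 new; branch {q1=true, q2=false, q4=true} (q3) contributes 0 new; branch {q1=false, q2=true, q4=true} (q3) contributes 0 new; branch {q1=false, q2=true, q3=false} (q4) contributes 0 new; branch {q1=false, q2=true, q4=true} (q3) contributes 0 new; branch {q1=false, q2=true, q4=true} (q3) contributes 0 new; branch {q2=false, q3=false} (q1, q4) contributes 0 new; branch {q2=false, q4=true} (q1, q3) contributes 0 new; branch {q2=false, q4=true} (q1, q3) contributes 0 new; branch {q1=true, q2=false, q3=false} (q4) contributes 0 new; branch {q1=true, q2=false, q4=true} (q3) contributes 0 new; branch {q1=true, q2=false, q4=true} (q3) contributes 0 new. Total: 12.

12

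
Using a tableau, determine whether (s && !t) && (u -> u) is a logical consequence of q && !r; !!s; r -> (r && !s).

No

Initial set: {(q && !r); !!s; (r -> (r && !s)); !((s && !t) && (u -> u))}.
(q && !r): α-rule — add q, !r.
!!s: drop double negation, giving s.
(r -> (r && !s)): β-rule — branch into !r  //  (r && !s).
  branch 1 (add !r):
    !((s && !t) && (u -> u)): β-rule — branch into !(s && !t)  //  !(u -> u).
      branch 1.1 (add !(s && !t)):
        !(s && !t): β-rule — branch into !s  //  !!t.
          branch 1.1.1 (add !s):
            × closes — contains both s and !s.
          branch 1.1.2 (add !!t):
            ○ open, literals {q=true, r=false, s=true, t=true}.
      branch 1.2 (add !(u -> u)):
        !(u -> u): α-rule — add u, !u.
        × closes — contains both u and !u.
  branch 2 (add (r && !s)):
    (r && !s): α-rule — add r, !s.
    × closes — contains both r and !r.
3 branches closed, 1 open.
An open branch gives a countermodel: q=true, r=false, s=true, t=true (unmentioned atoms arbitrary); the premises hold there but the conclusion fails.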